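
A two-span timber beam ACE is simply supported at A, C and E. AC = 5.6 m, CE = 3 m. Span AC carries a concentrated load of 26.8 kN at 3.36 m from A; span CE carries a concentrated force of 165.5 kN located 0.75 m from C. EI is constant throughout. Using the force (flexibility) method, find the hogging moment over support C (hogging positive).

Release continuity at C by inserting a hinge; the redundant is the internal moment M_C. The primary structure is two simply-supported spans AC and CE.
Rotations at C on the released spans (each span's end-slope, ×1/EI):
  span AC: point load 26.8 at a = 3.36: Pab(L + a)/(6LEI) = 53.79/EI
  span CE: point load 165.5 at a = 0.75: Pab(L + b)/(6LEI) = 81.46/EI
  relative rotation θ_0 = (53.79 + 81.46)/EI = 135.2/EI
A unit hogging moment at C produces rotation L₁/(3EI) + L₂/(3EI) = 2.867/EI.
Slope continuity at C: θ_0 = M_C·2.867/EI, so M_C = 135.2/2.867 = 47.18 kN·m (hogging).

M_C = 47.18 kN·m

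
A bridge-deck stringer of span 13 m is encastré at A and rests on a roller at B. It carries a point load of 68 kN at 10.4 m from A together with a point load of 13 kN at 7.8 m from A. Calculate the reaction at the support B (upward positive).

R_B = 53.49 kN

Choose R_B as the redundant. The primary structure is the cantilever fixed at A.
Deflection at B on the released cantilever, summing each load's contribution:
  point load 68 at a = 10.4: Pa²(3L − a)/(6EI) = 35058/EI
  point load 13 at a = 7.8: Pa²(3L − a)/(6EI) = 4113/EI
  δ_0 = 39171/EI
Flexibility coefficient — unit upward force at B: δ_{BB} = L³/(3EI) = 732.3/EI.
The prop prevents deflection at B: R_B = δ_0/δ_{BB} = 39171/732.3 = 53.49 kN.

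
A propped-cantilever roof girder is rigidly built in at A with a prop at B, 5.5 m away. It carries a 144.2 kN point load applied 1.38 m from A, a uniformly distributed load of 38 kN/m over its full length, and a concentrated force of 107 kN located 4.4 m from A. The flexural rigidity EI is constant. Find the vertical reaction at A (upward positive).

Take the reaction at B as the redundant and release it; the primary structure is a cantilever fixed at A.
Downward deflection at the released point B due to the loads:
  point load 144.2 at a = 1.38: Pa²(3L − a)/(6EI) = 692/EI
  UDL 38: wL⁴/(8EI) = 4347/EI
  point load 107 at a = 4.4: Pa²(3L − a)/(6EI) = 4178/EI
  δ_0 = 9216/EI
Flexibility coefficient — unit upward force at B: δ_{BB} = L³/(3EI) = 55.46/EI.
The prop prevents deflection at B: R_B = δ_0/δ_{BB} = 9216/55.46 = 166.2 kN.
Vertical equilibrium: R_A = ΣP − R_B = 460.2 − 166.2 = 294 kN.

R_A = 294 kN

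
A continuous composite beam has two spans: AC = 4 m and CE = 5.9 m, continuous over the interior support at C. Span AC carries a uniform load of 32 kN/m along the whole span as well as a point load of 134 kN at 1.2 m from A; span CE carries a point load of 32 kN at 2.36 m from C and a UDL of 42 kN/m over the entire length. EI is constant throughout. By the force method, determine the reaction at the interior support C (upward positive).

R_C = 325.3 kN

Take M_C as the redundant. Released structure: two simple spans AC and CE with a hinge at C.
Rotations at C on the released spans (each span's end-slope, ×1/EI):
  span AC: UDL 32: wL³/(24EI) = 85.33/EI
  span AC: point load 134 at a = 1.2: Pab(L + a)/(6LEI) = 97.55/EI
  span CE: point load 32 at a = 2.36: Pab(L + b)/(6LEI) = 71.29/EI
  span CE: UDL 42: wL³/(24EI) = 359.4/EI
  relative rotation θ_0 = (182.9 + 430.7)/EI = 613.6/EI
A unit hogging moment at C produces rotation L₁/(3EI) + L₂/(3EI) = 3.3/EI.
Compatibility: M_C·(L₁+L₂)/(3EI) = θ_0, giving M_C = 185.9 kN·m (hogging).
Span AC, ΣM about A with M_C applied at C: R_C^{AC}·4 = 416.8 + 185.9, so R_C^{AC} = 150.7 kN and R_A = 262 − 150.7 = 111.3 kN.
Span CE, ΣM about E: R_C^{CE}·5.9 = 844.3 + 185.9, so R_C^{CE} = 174.6 kN and R_E = 279.8 − 174.6 = 105.2 kN.
R_C = 150.7 + 174.6 = 325.3 kN.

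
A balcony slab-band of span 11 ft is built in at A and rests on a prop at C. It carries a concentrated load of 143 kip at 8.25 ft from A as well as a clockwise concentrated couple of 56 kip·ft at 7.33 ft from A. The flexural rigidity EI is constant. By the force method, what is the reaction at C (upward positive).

R_C = 97.28 kip

Choose R_C as the redundant. The primary structure is the cantilever fixed at A.
Primary-structure tip deflection at C by superposition:
  point load 143 at a = 8.25: Pa²(3L − a)/(6EI) = 40148/EI
  clockwise couple 56 at a = 7.33: M₀a(2L − a)/(2EI) = 3011/EI
  δ_0 = 43159/EI
Tip deflection under a unit load at C: L³/(3EI) = 443.7/EI.
Compatibility at C: δ_0 − R_C·δ_{CC} = 0, so R_C = 43159/443.7 = 97.28 kip.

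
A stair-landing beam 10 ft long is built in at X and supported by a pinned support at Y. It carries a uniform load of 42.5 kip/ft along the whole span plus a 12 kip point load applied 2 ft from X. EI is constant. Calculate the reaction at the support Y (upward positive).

R_Y = 160 kip

Choose R_Y as the redundant. The primary structure is the cantilever fixed at X.
Free-end deflection of the primary structure under the applied loading (downward +):
  UDL 42.5: wL⁴/(8EI) = 53125/EI
  point load 12 at a = 2: Pa²(3L − a)/(6EI) = 224/EI
  δ_0 = 53349/EI
Tip deflection under a unit load at Y: L³/(3EI) = 333.3/EI.
The prop prevents deflection at Y: R_Y = δ_0/δ_{YY} = 53349/333.3 = 160 kip.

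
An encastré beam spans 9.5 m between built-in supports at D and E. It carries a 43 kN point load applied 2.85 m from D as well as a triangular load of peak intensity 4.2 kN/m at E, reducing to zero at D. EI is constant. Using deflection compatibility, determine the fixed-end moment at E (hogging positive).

M_E = 44.69 kN·m

Take the two fixed-end moments M_D, M_E as redundants; the released structure is the simple span DE.
End rotations of the released simple span under the applied load (×1/EI):
  at D: point load 43 at a = 2.85: Pab(L + b)/(6LEI) = 230.9/EI
  at E: point load 43 at a = 2.85: Pab(L + a)/(6LEI) = 176.6/EI
  at D: triangular load, peak 4.2: 7w₀L³/(360EI) = 70.02/EI
  at E: triangular load, peak 4.2: w₀L³/(45EI) = 80.02/EI
  θ_D0 = 300.9/EI,  θ_E0 = 256.6/EI
Flexibility coefficients: a unit moment at one end gives L/(3EI) there and L/(6EI) at the far end, so f₁₁ = f₂₂ = 3.167/EI and f₁₂ = f₂₁ = 1.583/EI.
Compatibility — zero rotation at each built-in end:
  3.167 M_D + 1.583 M_E = 300.9
  1.583 M_D + 3.167 M_E = 256.6
Solving the pair gives M_D = 72.68 kN·m and M_E = 44.69 kN·m (hogging).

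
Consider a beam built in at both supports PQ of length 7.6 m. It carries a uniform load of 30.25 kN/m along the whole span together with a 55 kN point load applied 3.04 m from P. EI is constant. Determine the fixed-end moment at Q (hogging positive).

Release both end moments; the primary structure is a simply-supported span PQ with redundants M_P and M_Q.
End rotations of the released simple span under the applied load (×1/EI):
  at P: UDL 30.25: wL³/(24EI) = 553.3/EI
  at Q: UDL 30.25: wL³/(24EI) = 553.3/EI
  at P: point load 55 at a = 3.04: Pab(L + b)/(6LEI) = 203.3/EI
  at Q: point load 55 at a = 3.04: Pab(L + a)/(6LEI) = 177.9/EI
  θ_P0 = 756.6/EI,  θ_Q0 = 731.2/EI
Flexibility coefficients: a unit moment at one end gives L/(3EI) there and L/(6EI) at the far end, so f₁₁ = f₂₂ = 2.533/EI and f₁₂ = f₂₁ = 1.267/EI.
Compatibility — zero rotation at each built-in end:
  2.533 M_P + 1.267 M_Q = 756.6
  1.267 M_P + 2.533 M_Q = 731.2
Solving the pair gives M_P = 205.8 kN·m and M_Q = 185.7 kN·m (hogging).

M_Q = 185.7 kN·m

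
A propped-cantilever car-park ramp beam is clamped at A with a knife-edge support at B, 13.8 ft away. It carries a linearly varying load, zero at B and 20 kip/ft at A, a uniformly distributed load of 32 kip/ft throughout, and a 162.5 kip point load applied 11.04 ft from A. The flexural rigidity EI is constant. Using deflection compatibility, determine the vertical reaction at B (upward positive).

R_B = 307.6 kip

Release the roller at B. Primary structure: cantilever fixed at A.
Free-end deflection of the primary structure under the applied loading (downward +):
  triangular load, peak 20 at the fixed end: w₀L⁴/(30EI) = 24178/EI
  UDL 32: wL⁴/(8EI) = 145070/EI
  point load 162.5 at a = 11.04: Pa²(3L − a)/(6EI) = 100217/EI
  δ_0 = 269465/EI
Tip deflection under a unit load at B: L³/(3EI) = 876/EI.
The prop prevents deflection at B: R_B = δ_0/δ_{BB} = 269465/876 = 307.6 kip.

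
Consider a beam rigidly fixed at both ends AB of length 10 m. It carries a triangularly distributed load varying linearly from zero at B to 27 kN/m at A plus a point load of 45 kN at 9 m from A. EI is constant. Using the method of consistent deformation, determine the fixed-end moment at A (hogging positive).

Release both end moments; the primary structure is a simply-supported span AB with redundants M_A and M_B.
End rotations of the released simple span under the applied load (×1/EI):
  at A: triangular load, peak 27: w₀L³/(45EI) = 600/EI
  at B: triangular load, peak 27: 7w₀L³/(360EI) = 525/EI
  at A: point load 45 at a = 9: Pab(L + b)/(6LEI) = 74.25/EI
  at B: point load 45 at a = 9: Pab(L + a)/(6LEI) = 128.2/EI
  θ_A0 = 674.2/EI,  θ_B0 = 653.2/EI
Flexibility coefficients: a unit moment at one end gives L/(3EI) there and L/(6EI) at the far end, so f₁₁ = f₂₂ = 3.333/EI and f₁₂ = f₂₁ = 1.667/EI.
Compatibility — zero rotation at each built-in end:
  3.333 M_A + 1.667 M_B = 674.2
  1.667 M_A + 3.333 M_B = 653.2
Solving the pair gives M_A = 139.1 kN·m and M_B = 126.5 kN·m (hogging).

M_A = 139.1 kN·m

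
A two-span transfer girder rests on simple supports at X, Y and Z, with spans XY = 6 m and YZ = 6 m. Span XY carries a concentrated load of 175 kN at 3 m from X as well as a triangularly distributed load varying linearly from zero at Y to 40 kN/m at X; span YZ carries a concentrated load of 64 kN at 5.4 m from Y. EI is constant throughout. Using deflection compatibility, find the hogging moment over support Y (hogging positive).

Take M_Y as the redundant. Released structure: two simple spans XY and YZ with a hinge at Y.
Discontinuity in slope at Y on the released structure — sum the simple-span end rotations:
  span XY: point load 175 at a = 3: Pab(L + a)/(6LEI) = 393.8/EI
  span XY: triangular load, peak 40: 7w₀L³/(360EI) = 168/EI
  span YZ: point load 64 at a = 5.4: Pab(L + b)/(6LEI) = 38.02/EI
  relative rotation θ_0 = (561.8 + 38.02)/EI = 599.8/EI
A unit hogging moment at Y produces rotation L₁/(3EI) + L₂/(3EI) = 4/EI.
Compatibility: M_Y·(L₁+L₂)/(3EI) = θ_0, giving M_Y = 149.9 kN·m (hogging).

M_Y = 149.9 kN·m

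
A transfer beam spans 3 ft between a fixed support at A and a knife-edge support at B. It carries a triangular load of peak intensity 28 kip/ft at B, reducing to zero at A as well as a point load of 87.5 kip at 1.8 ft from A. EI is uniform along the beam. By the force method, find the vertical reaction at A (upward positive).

R_A = 68.6 kip

Choose R_B as the redundant. The primary structure is the cantilever fixed at A.
Downward deflection at the released point B due to the loads:
  triangular load, peak 28 at the free end: 11w₀L⁴/(120EI) = 207.9/EI
  point load 87.5 at a = 1.8: Pa²(3L − a)/(6EI) = 340.2/EI
  δ_0 = 548.1/EI
Tip deflection under a unit load at B: L³/(3EI) = 9/EI.
Compatibility at B: δ_0 − R_B·δ_{BB} = 0, so R_B = 548.1/9 = 60.9 kip.
Vertical equilibrium: R_A = ΣP − R_B = 129.5 − 60.9 = 68.6 kip.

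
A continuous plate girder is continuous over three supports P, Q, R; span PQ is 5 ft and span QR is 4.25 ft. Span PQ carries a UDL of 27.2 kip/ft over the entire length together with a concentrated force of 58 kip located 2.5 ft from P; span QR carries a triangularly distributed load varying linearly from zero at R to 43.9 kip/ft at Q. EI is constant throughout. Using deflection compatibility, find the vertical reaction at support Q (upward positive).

Take M_Q as the redundant. Released structure: two simple spans PQ and QR with a hinge at Q.
End slopes at the hinge Q, treating each span as simply supported:
  span PQ: UDL 27.2: wL³/(24EI) = 141.7/EI
  span PQ: point load 58 at a = 2.5: Pab(L + a)/(6LEI) = 90.62/EI
  span QR: triangular load, peak 43.9: w₀L³/(45EI) = 74.89/EI
  relative rotation θ_0 = (232.3 + 74.89)/EI = 307.2/EI
A unit hogging moment at Q produces rotation L₁/(3EI) + L₂/(3EI) = 3.083/EI.
Compatibility: M_Q·(L₁+L₂)/(3EI) = θ_0, giving M_Q = 99.63 kip·ft (hogging).
Span PQ, ΣM about P with M_Q applied at Q: R_Q^{PQ}·5 = 485 + 99.63, so R_Q^{PQ} = 116.9 kip and R_P = 194 − 116.9 = 77.07 kip.
Span QR, ΣM about R: R_Q^{QR}·4.25 = 264.3 + 99.63, so R_Q^{QR} = 85.63 kip and R_R = 93.29 − 85.63 = 7.654 kip.
R_Q = 116.9 + 85.63 = 202.6 kip.

R_Q = 202.6 kip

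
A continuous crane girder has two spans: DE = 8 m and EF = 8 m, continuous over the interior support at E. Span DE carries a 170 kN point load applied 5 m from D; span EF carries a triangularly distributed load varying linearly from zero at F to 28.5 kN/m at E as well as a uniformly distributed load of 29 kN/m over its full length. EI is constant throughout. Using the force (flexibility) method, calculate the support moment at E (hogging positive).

M_E = 306.3 kN·m

Insert a hinge at E; M_E is the redundant, and each span becomes simply supported.
Discontinuity in slope at E on the released structure — sum the simple-span end rotations:
  span DE: point load 170 at a = 5: Pab(L + a)/(6LEI) = 690.6/EI
  span EF: triangular load, peak 28.5: w₀L³/(45EI) = 324.3/EI
  span EF: UDL 29: wL³/(24EI) = 618.7/EI
  relative rotation θ_0 = (690.6 + 942.9)/EI = 1634/EI
A unit hogging moment at E produces rotation L₁/(3EI) + L₂/(3EI) = 5.333/EI.
Compatibility: M_E·(L₁+L₂)/(3EI) = θ_0, giving M_E = 306.3 kN·m (hogging).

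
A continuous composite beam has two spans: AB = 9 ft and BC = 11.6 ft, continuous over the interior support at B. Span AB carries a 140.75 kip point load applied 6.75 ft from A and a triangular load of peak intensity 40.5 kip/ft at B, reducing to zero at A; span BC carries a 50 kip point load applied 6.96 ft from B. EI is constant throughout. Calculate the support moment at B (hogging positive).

M_B = 241.2 kip·ft

Insert a hinge at B; M_B is the redundant, and each span becomes simply supported.
End slopes at the hinge B, treating each span as simply supported:
  span AB: point load 140.75 at a = 6.75: Pab(L + a)/(6LEI) = 623.5/EI
  span AB: triangular load, peak 40.5: w₀L³/(45EI) = 656.1/EI
  span BC: point load 50 at a = 6.96: Pab(L + b)/(6LEI) = 376.8/EI
  relative rotation θ_0 = (1280 + 376.8)/EI = 1656/EI
A unit hogging moment at B produces rotation L₁/(3EI) + L₂/(3EI) = 6.867/EI.
Slope continuity at B: θ_0 = M_B·6.867/EI, so M_B = 1656/6.867 = 241.2 kip·ft (hogging).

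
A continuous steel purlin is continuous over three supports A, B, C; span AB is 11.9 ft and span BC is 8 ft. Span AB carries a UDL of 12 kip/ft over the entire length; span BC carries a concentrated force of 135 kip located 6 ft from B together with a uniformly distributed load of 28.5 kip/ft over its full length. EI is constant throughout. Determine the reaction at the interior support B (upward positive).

R_B = 275.5 kip

Release continuity at B by inserting a hinge; the redundant is the internal moment M_B. The primary structure is two simply-supported spans AB and BC.
Discontinuity in slope at B on the released structure — sum the simple-span end rotations:
  span AB: UDL 12: wL³/(24EI) = 842.6/EI
  span BC: point load 135 at a = 6: Pab(L + b)/(6LEI) = 337.5/EI
  span BC: UDL 28.5: wL³/(24EI) = 608/EI
  relative rotation θ_0 = (842.6 + 945.5)/EI = 1788/EI
A unit hogging moment at B produces rotation L₁/(3EI) + L₂/(3EI) = 6.633/EI.
Slope continuity at B: θ_0 = M_B·6.633/EI, so M_B = 1788/6.633 = 269.6 kip·ft (hogging).
Span AB, ΣM about A with M_B applied at B: R_B^{AB}·11.9 = 849.7 + 269.6, so R_B^{AB} = 94.05 kip and R_A = 142.8 − 94.05 = 48.75 kip.
Span BC, ΣM about C: R_B^{BC}·8 = 1182 + 269.6, so R_B^{BC} = 181.4 kip and R_C = 363 − 181.4 = 181.6 kip.
R_B = 94.05 + 181.4 = 275.5 kip.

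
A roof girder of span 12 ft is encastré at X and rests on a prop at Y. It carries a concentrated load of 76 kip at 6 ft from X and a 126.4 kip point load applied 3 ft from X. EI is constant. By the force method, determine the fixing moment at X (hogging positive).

Choose R_Y as the redundant. The primary structure is the cantilever fixed at X.
Downward deflection at the released point Y due to the loads:
  point load 76 at a = 6: Pa²(3L − a)/(6EI) = 13680/EI
  point load 126.4 at a = 3: Pa²(3L − a)/(6EI) = 6257/EI
  δ_0 = 19937/EI
Flexibility coefficient — unit upward force at Y: δ_{YY} = L³/(3EI) = 576/EI.
Compatibility at Y: δ_0 − R_Y·δ_{YY} = 0, so R_Y = 19937/576 = 34.61 kip.
Moment equilibrium about X: M_X = Σ(load moments about X) − R_Y·L = 835.2 − 34.61×12 = 419.9 kip·ft.

M_X = 419.9 kip·ft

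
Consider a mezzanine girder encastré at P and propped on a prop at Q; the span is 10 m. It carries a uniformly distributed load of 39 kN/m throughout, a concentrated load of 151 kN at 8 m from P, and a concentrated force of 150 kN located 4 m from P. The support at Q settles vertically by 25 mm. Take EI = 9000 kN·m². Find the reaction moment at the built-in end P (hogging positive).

M_P = 927.2 kN·m

Release the roller at Q. Primary structure: cantilever fixed at P.
Deflection at Q on the released cantilever, summing each load's contribution:
  UDL 39: wL⁴/(8EI) = 48750/EI
  point load 151 at a = 8: Pa²(3L − a)/(6EI) = 35435/EI
  point load 150 at a = 4: Pa²(3L − a)/(6EI) = 10400/EI
  δ_0 = 94585/EI
Flexibility coefficient — unit upward force at Q: δ_{QQ} = L³/(3EI) = 333.3/EI.
With EI = 9000 kN·m²: δ_0 = 10.509 m and δ_{QQ} = 0.037037 m/kN.
Compatibility — the beam at Q must follow the support down by 0.025 m: δ_0 − R_Q·δ_{QQ} = 0.025, so R_Q = (10.509 − 0.025)/0.037037 = 283.1 kN.
Moment equilibrium about P: M_P = Σ(load moments about P) − R_Q·L = 3758 − 283.1×10 = 927.2 kN·m.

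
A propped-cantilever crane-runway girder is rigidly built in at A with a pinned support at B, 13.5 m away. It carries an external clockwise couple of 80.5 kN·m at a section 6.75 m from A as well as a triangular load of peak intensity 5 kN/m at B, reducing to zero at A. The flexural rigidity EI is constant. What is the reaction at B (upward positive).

R_B = 25.27 kN

Release the roller at B. Primary structure: cantilever fixed at A.
Deflection at B on the released cantilever, summing each load's contribution:
  clockwise couple 80.5 at a = 6.75: M₀a(2L − a)/(2EI) = 5502/EI
  triangular load, peak 5 at the free end: 11w₀L⁴/(120EI) = 15224/EI
  δ_0 = 20725/EI
Tip deflection under a unit load at B: L³/(3EI) = 820.1/EI.
Compatibility at B: δ_0 − R_B·δ_{BB} = 0, so R_B = 20725/820.1 = 25.27 kN.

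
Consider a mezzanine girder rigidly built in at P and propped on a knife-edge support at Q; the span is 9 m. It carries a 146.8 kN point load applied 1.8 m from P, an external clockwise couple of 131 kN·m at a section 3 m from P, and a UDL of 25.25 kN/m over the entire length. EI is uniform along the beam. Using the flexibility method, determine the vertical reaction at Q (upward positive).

R_Q = 105.6 kN

Release the roller at Q. Primary structure: cantilever fixed at P.
Free-end deflection of the primary structure under the applied loading (downward +):
  point load 146.8 at a = 1.8: Pa²(3L − a)/(6EI) = 1998/EI
  clockwise couple 131 at a = 3: M₀a(2L − a)/(2EI) = 2948/EI
  UDL 25.25: wL⁴/(8EI) = 20708/EI
  δ_0 = 25653/EI
Flexibility coefficient — unit upward force at Q: δ_{QQ} = L³/(3EI) = 243/EI.
Compatibility at Q: δ_0 − R_Q·δ_{QQ} = 0, so R_Q = 25653/243 = 105.6 kN.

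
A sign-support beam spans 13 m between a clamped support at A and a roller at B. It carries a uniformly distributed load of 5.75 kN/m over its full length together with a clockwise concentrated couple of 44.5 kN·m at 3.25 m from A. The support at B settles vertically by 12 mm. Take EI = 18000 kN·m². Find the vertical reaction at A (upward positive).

Remove the prop at B; the released (primary) structure is a cantilever built in at A.
Downward deflection at the released point B due to the loads:
  UDL 5.75: wL⁴/(8EI) = 20528/EI
  clockwise couple 44.5 at a = 3.25: M₀a(2L − a)/(2EI) = 1645/EI
  δ_0 = 22173/EI
Tip deflection under a unit load at B: L³/(3EI) = 732.3/EI.
With EI = 18000 kN·m²: δ_0 = 1.2319 m and δ_{BB} = 0.040685 m/kN.
Compatibility — the beam at B must follow the support down by 0.012 m: δ_0 − R_B·δ_{BB} = 0.012, so R_B = (1.2319 − 0.012)/0.040685 = 29.98 kN.
Vertical equilibrium: R_A = ΣP − R_B = 74.75 − 29.98 = 44.77 kN.

R_A = 44.77 kN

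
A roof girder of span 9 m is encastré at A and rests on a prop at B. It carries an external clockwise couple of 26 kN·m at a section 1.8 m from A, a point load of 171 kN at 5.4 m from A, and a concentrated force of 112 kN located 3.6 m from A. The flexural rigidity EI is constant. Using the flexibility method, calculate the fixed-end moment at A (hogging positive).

M_A = 464 kN·m

Take the reaction at B as the redundant and release it; the primary structure is a cantilever fixed at A.
Primary-structure tip deflection at B by superposition:
  clockwise couple 26 at a = 1.8: M₀a(2L − a)/(2EI) = 379.1/EI
  point load 171 at a = 5.4: Pa²(3L − a)/(6EI) = 17951/EI
  point load 112 at a = 3.6: Pa²(3L − a)/(6EI) = 5661/EI
  δ_0 = 23991/EI
Tip deflection under a unit load at B: L³/(3EI) = 243/EI.
The prop prevents deflection at B: R_B = δ_0/δ_{BB} = 23991/243 = 98.73 kN.
Moment equilibrium about A: M_A = Σ(load moments about A) − R_B·L = 1353 − 98.73×9 = 464 kN·m.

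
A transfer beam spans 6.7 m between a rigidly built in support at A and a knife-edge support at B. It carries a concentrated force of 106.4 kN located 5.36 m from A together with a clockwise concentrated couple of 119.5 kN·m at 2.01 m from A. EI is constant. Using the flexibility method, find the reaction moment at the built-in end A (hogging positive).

Release the roller at B. Primary structure: cantilever fixed at A.
Free-end deflection of the primary structure under the applied loading (downward +):
  point load 106.4 at a = 5.36: Pa²(3L − a)/(6EI) = 7510/EI
  clockwise couple 119.5 at a = 2.01: M₀a(2L − a)/(2EI) = 1368/EI
  δ_0 = 8878/EI
Flexibility coefficient — unit upward force at B: δ_{BB} = L³/(3EI) = 100.3/EI.
Compatibility at B: δ_0 − R_B·δ_{BB} = 0, so R_B = 8878/100.3 = 88.55 kN.
Moment equilibrium about A: M_A = Σ(load moments about A) − R_B·L = 689.8 − 88.55×6.7 = 96.52 kN·m.

M_A = 96.52 kN·m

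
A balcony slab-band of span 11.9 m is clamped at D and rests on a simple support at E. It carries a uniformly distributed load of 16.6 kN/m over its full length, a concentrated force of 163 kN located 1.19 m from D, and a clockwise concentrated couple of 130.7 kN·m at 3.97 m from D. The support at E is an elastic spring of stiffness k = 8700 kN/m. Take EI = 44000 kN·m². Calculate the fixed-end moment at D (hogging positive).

M_D = 490.5 kN·m

Choose R_E as the redundant. The primary structure is the cantilever fixed at D.
Downward deflection at the released point E due to the loads:
  UDL 16.6: wL⁴/(8EI) = 41611/EI
  point load 163 at a = 1.19: Pa²(3L − a)/(6EI) = 1328/EI
  clockwise couple 130.7 at a = 3.97: M₀a(2L − a)/(2EI) = 5145/EI
  δ_0 = 48083/EI
Flexibility coefficient — unit upward force at E: δ_{EE} = L³/(3EI) = 561.7/EI.
With EI = 44000 kN·m²: δ_0 = 1.0928 m and δ_{EE} = 0.012766 m/kN.
Compatibility — the spring shortens by R_E/k under the reaction it provides: δ_0 − R_E·δ_{EE} = R_E/k. With 1/k = 0.000115 m/kN, R_E = δ_0 / (δ_{EE} + 1/k) = 1.0928 / (0.012766 + 0.000115) = 84.84 kN.
Moment equilibrium about D: M_D = Σ(load moments about D) − R_E·L = 1500 − 84.84×11.9 = 490.5 kN·m.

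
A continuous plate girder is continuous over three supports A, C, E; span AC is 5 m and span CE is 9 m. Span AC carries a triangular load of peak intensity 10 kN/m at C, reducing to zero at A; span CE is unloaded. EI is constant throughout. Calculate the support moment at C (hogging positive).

M_C = 5.952 kN·m

Take M_C as the redundant. Released structure: two simple spans AC and CE with a hinge at C.
Discontinuity in slope at C on the released structure — sum the simple-span end rotations:
  span AC: triangular load, peak 10: w₀L³/(45EI) = 27.78/EI
  relative rotation θ_0 = (27.78 + 0)/EI = 27.78/EI
A unit hogging moment at C produces rotation L₁/(3EI) + L₂/(3EI) = 4.667/EI.
Compatibility: M_C·(L₁+L₂)/(3EI) = θ_0, giving M_C = 5.952 kN·m (hogging).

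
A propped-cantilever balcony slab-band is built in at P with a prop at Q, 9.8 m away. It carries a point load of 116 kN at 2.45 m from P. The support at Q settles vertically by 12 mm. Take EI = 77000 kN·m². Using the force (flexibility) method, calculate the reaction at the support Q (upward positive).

R_Q = 7.024 kN

Release the roller at Q. Primary structure: cantilever fixed at P.
Free-end deflection of the primary structure under the applied loading (downward +):
  point load 116 at a = 2.45: Pa²(3L − a)/(6EI) = 3128/EI
Flexibility coefficient — unit upward force at Q: δ_{QQ} = L³/(3EI) = 313.7/EI.
With EI = 77000 kN·m²: δ_0 = 0.040617 m and δ_{QQ} = 0.004074 m/kN.
Compatibility — the beam at Q must follow the support down by 0.012 m: δ_0 − R_Q·δ_{QQ} = 0.012, so R_Q = (0.040617 − 0.012)/0.004074 = 7.024 kN.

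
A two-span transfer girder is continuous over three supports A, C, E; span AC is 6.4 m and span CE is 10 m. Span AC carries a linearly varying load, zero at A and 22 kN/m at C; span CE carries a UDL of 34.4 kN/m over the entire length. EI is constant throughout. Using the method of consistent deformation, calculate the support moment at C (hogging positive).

Take M_C as the redundant. Released structure: two simple spans AC and CE with a hinge at C.
Rotations at C on the released spans (each span's end-slope, ×1/EI):
  span AC: triangular load, peak 22: w₀L³/(45EI) = 128.2/EI
  span CE: UDL 34.4: wL³/(24EI) = 1433/EI
  relative rotation θ_0 = (128.2 + 1433)/EI = 1561/EI
A unit hogging moment at C produces rotation L₁/(3EI) + L₂/(3EI) = 5.467/EI.
Slope continuity at C: θ_0 = M_C·5.467/EI, so M_C = 1561/5.467 = 285.6 kN·m (hogging).

M_C = 285.6 kN·m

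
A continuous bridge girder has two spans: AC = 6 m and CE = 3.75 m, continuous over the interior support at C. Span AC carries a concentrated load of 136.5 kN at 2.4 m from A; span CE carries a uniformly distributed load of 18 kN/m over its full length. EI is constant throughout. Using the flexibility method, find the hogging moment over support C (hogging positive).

M_C = 96.84 kN·m

Take M_C as the redundant. Released structure: two simple spans AC and CE with a hinge at C.
Discontinuity in slope at C on the released structure — sum the simple-span end rotations:
  span AC: point load 136.5 at a = 2.4: Pab(L + a)/(6LEI) = 275.2/EI
  span CE: UDL 18: wL³/(24EI) = 39.55/EI
  relative rotation θ_0 = (275.2 + 39.55)/EI = 314.7/EI
A unit hogging moment at C produces rotation L₁/(3EI) + L₂/(3EI) = 3.25/EI.
Compatibility: M_C·(L₁+L₂)/(3EI) = θ_0, giving M_C = 96.84 kN·m (hogging).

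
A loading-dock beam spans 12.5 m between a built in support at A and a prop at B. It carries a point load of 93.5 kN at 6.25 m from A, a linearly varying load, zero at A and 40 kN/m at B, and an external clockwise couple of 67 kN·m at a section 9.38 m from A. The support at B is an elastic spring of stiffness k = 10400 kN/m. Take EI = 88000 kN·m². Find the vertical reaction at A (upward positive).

Choose R_B as the redundant. The primary structure is the cantilever fixed at A.
Downward deflection at the released point B due to the loads:
  point load 93.5 at a = 6.25: Pa²(3L − a)/(6EI) = 19023/EI
  triangular load, peak 40 at the free end: 11w₀L⁴/(120EI) = 89518/EI
  clockwise couple 67 at a = 9.38: M₀a(2L − a)/(2EI) = 4908/EI
  δ_0 = 113449/EI
Flexibility coefficient — unit upward force at B: δ_{BB} = L³/(3EI) = 651/EI.
With EI = 88000 kN·m²: δ_0 = 1.2892 m and δ_{BB} = 0.007398 m/kN.
Compatibility — the spring shortens by R_B/k under the reaction it provides: δ_0 − R_B·δ_{BB} = R_B/k. With 1/k = 0.000096 m/kN, R_B = δ_0 / (δ_{BB} + 1/k) = 1.2892 / (0.007398 + 0.000096) = 172 kN.
Vertical equilibrium: R_A = ΣP − R_B = 343.5 − 172 = 171.5 kN.

R_A = 171.5 kN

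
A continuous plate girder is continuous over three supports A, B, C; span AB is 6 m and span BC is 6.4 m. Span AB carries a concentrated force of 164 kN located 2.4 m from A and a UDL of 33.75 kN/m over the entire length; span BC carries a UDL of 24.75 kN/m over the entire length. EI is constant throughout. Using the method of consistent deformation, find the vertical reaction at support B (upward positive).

Release continuity at B by inserting a hinge; the redundant is the internal moment M_B. The primary structure is two simply-supported spans AB and BC.
Discontinuity in slope at B on the released structure — sum the simple-span end rotations:
  span AB: point load 164 at a = 2.4: Pab(L + a)/(6LEI) = 330.6/EI
  span AB: UDL 33.75: wL³/(24EI) = 303.8/EI
  span BC: UDL 24.75: wL³/(24EI) = 270.3/EI
  relative rotation θ_0 = (634.4 + 270.3)/EI = 904.7/EI
A unit hogging moment at B produces rotation L₁/(3EI) + L₂/(3EI) = 4.133/EI.
Slope continuity at B: θ_0 = M_B·4.133/EI, so M_B = 904.7/4.133 = 218.9 kN·m (hogging).
Span AB, ΣM about A with M_B applied at B: R_B^{AB}·6 = 1001 + 218.9, so R_B^{AB} = 203.3 kN and R_A = 366.5 − 203.3 = 163.2 kN.
Span BC, ΣM about C: R_B^{BC}·6.4 = 506.9 + 218.9, so R_B^{BC} = 113.4 kN and R_C = 158.4 − 113.4 = 45 kN.
R_B = 203.3 + 113.4 = 316.7 kN.

R_B = 316.7 kN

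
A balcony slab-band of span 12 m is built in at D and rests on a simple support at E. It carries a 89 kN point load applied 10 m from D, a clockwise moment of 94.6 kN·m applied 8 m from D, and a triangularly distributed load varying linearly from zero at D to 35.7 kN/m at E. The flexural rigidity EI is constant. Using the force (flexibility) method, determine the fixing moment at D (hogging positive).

M_D = 354.9 kN·m

Take the reaction at E as the redundant and release it; the primary structure is a cantilever fixed at D.
Deflection at E on the released cantilever, summing each load's contribution:
  point load 89 at a = 10: Pa²(3L − a)/(6EI) = 38567/EI
  clockwise couple 94.6 at a = 8: M₀a(2L − a)/(2EI) = 6054/EI
  triangular load, peak 35.7 at the free end: 11w₀L⁴/(120EI) = 67859/EI
  δ_0 = 112480/EI
Flexibility coefficient — unit upward force at E: δ_{EE} = L³/(3EI) = 576/EI.
The prop prevents deflection at E: R_E = δ_0/δ_{EE} = 112480/576 = 195.3 kN.
Moment equilibrium about D: M_D = Σ(load moments about D) − R_E·L = 2698 − 195.3×12 = 354.9 kN·m.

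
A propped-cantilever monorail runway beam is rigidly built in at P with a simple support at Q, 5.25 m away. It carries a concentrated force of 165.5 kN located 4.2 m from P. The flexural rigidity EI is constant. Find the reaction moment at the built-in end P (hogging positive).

Choose R_Q as the redundant. The primary structure is the cantilever fixed at P.
Free-end deflection of the primary structure under the applied loading (downward +):
  point load 165.5 at a = 4.2: Pa²(3L − a)/(6EI) = 5620/EI
Flexibility coefficient — unit upward force at Q: δ_{QQ} = L³/(3EI) = 48.23/EI.
Compatibility at Q: δ_0 − R_Q·δ_{QQ} = 0, so R_Q = 5620/48.23 = 116.5 kN.
Moment equilibrium about P: M_P = Σ(load moments about P) − R_Q·L = 695.1 − 116.5×5.25 = 83.41 kN·m.

M_P = 83.41 kN·m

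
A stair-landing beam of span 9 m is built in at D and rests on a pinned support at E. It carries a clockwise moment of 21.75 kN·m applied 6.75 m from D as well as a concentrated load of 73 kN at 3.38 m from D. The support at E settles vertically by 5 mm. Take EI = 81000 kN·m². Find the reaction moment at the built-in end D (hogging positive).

M_D = 131.3 kN·m

Remove the prop at E; the released (primary) structure is a cantilever built in at D.
Primary-structure tip deflection at E by superposition:
  clockwise couple 21.75 at a = 6.75: M₀a(2L − a)/(2EI) = 825.8/EI
  point load 73 at a = 3.38: Pa²(3L − a)/(6EI) = 3283/EI
  δ_0 = 4109/EI
Flexibility coefficient — unit upward force at E: δ_{EE} = L³/(3EI) = 243/EI.
With EI = 81000 kN·m²: δ_0 = 0.050727 m and δ_{EE} = 0.003 m/kN.
Compatibility — the beam at E must follow the support down by 0.005 m: δ_0 − R_E·δ_{EE} = 0.005, so R_E = (0.050727 − 0.005)/0.003 = 15.24 kN.
Moment equilibrium about D: M_D = Σ(load moments about D) − R_E·L = 268.5 − 15.24×9 = 131.3 kN·m.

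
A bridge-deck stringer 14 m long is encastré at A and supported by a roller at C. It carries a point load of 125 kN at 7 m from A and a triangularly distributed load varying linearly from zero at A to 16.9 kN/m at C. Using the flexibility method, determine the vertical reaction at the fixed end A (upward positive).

Release the roller at C. Primary structure: cantilever fixed at A.
Downward deflection at the released point C due to the loads:
  point load 125 at a = 7: Pa²(3L − a)/(6EI) = 35729/EI
  triangular load, peak 16.9 at the free end: 11w₀L⁴/(120EI) = 59513/EI
  δ_0 = 95242/EI
Flexibility coefficient — unit upward force at C: δ_{CC} = L³/(3EI) = 914.7/EI.
The prop prevents deflection at C: R_C = δ_0/δ_{CC} = 95242/914.7 = 104.1 kN.
Vertical equilibrium: R_A = ΣP − R_C = 243.3 − 104.1 = 139.2 kN.

R_A = 139.2 kN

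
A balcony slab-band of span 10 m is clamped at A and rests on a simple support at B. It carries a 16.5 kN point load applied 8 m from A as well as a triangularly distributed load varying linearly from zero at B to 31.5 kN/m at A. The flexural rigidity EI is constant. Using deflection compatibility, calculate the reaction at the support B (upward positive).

Take the reaction at B as the redundant and release it; the primary structure is a cantilever fixed at A.
Free-end deflection of the primary structure under the applied loading (downward +):
  point load 16.5 at a = 8: Pa²(3L − a)/(6EI) = 3872/EI
  triangular load, peak 31.5 at the fixed end: w₀L⁴/(30EI) = 10500/EI
  δ_0 = 14372/EI
Flexibility coefficient — unit upward force at B: δ_{BB} = L³/(3EI) = 333.3/EI.
The prop prevents deflection at B: R_B = δ_0/δ_{BB} = 14372/333.3 = 43.12 kN.

R_B = 43.12 kN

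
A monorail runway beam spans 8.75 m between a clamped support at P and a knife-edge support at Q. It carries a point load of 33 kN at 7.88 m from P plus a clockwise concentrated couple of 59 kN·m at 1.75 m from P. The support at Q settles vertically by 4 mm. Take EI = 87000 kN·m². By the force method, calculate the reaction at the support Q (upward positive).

R_Q = 30.18 kN

Remove the prop at Q; the released (primary) structure is a cantilever built in at P.
Free-end deflection of the primary structure under the applied loading (downward +):
  point load 33 at a = 7.88: Pa²(3L − a)/(6EI) = 6274/EI
  clockwise couple 59 at a = 1.75: M₀a(2L − a)/(2EI) = 813.1/EI
  δ_0 = 7087/EI
Flexibility coefficient — unit upward force at Q: δ_{QQ} = L³/(3EI) = 223.3/EI.
With EI = 87000 kN·m²: δ_0 = 0.081457 m and δ_{QQ} = 0.002567 m/kN.
Compatibility — the beam at Q must follow the support down by 0.004 m: δ_0 − R_Q·δ_{QQ} = 0.004, so R_Q = (0.081457 − 0.004)/0.002567 = 30.18 kN.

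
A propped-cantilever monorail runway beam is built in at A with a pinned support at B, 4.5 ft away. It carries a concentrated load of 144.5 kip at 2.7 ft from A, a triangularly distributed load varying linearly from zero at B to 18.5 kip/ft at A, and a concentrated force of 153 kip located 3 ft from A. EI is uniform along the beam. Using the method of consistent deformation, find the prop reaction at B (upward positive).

Choose R_B as the redundant. The primary structure is the cantilever fixed at A.
Deflection at B on the released cantilever, summing each load's contribution:
  point load 144.5 at a = 2.7: Pa²(3L − a)/(6EI) = 1896/EI
  triangular load, peak 18.5 at the fixed end: w₀L⁴/(30EI) = 252.9/EI
  point load 153 at a = 3: Pa²(3L − a)/(6EI) = 2410/EI
  δ_0 = 4559/EI
Tip deflection under a unit load at B: L³/(3EI) = 30.38/EI.
Compatibility at B: δ_0 − R_B·δ_{BB} = 0, so R_B = 4559/30.38 = 150.1 kip.

R_B = 150.1 kip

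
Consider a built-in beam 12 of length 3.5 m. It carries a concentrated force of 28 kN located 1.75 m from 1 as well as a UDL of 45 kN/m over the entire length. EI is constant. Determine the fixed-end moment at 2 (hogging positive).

Take the two fixed-end moments M_1, M_2 as redundants; the released structure is the simple span 12.
Simple-span end rotations at 1 and 2 under the given loads:
  at 1: point load 28 at a = 1.75: Pab(L + b)/(6LEI) = 21.44/EI
  at 2: point load 28 at a = 1.75: Pab(L + a)/(6LEI) = 21.44/EI
  at 1: UDL 45: wL³/(24EI) = 80.39/EI
  at 2: UDL 45: wL³/(24EI) = 80.39/EI
  θ_10 = 101.8/EI,  θ_20 = 101.8/EI
Flexibility coefficients: a unit moment at one end gives L/(3EI) there and L/(6EI) at the far end, so f₁₁ = f₂₂ = 1.167/EI and f₁₂ = f₂₁ = 0.5833/EI.
Compatibility — zero rotation at each built-in end:
  1.167 M_1 + 0.5833 M_2 = 101.8
  0.5833 M_1 + 1.167 M_2 = 101.8
Solving the pair gives M_1 = 58.19 kN·m and M_2 = 58.19 kN·m (hogging).

M_2 = 58.19 kN·m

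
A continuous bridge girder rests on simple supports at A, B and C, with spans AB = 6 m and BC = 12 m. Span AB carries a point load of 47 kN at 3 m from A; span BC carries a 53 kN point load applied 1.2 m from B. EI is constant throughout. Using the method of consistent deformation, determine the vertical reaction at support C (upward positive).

Take M_B as the redundant. Released structure: two simple spans AB and BC with a hinge at B.
End slopes at the hinge B, treating each span as simply supported:
  span AB: point load 47 at a = 3: Pab(L + a)/(6LEI) = 105.8/EI
  span BC: point load 53 at a = 1.2: Pab(L + b)/(6LEI) = 217.5/EI
  relative rotation θ_0 = (105.8 + 217.5)/EI = 323.3/EI
A unit hogging moment at B produces rotation L₁/(3EI) + L₂/(3EI) = 6/EI.
Slope continuity at B: θ_0 = M_B·6/EI, so M_B = 323.3/6 = 53.88 kN·m (hogging).
Span BC, ΣM about C: R_B^{BC}·12 = 572.4 + 53.88, so R_B^{BC} = 52.19 kN and R_C = 53 − 52.19 = 0.8103 kN.

R_C = 0.8103 kN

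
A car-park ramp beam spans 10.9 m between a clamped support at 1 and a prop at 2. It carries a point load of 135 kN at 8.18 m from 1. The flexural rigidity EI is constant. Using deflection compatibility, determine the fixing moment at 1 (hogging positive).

Release the roller at 2. Primary structure: cantilever fixed at 1.
Downward deflection at the released point 2 due to the loads:
  point load 135 at a = 8.18: Pa²(3L − a)/(6EI) = 36916/EI
Tip deflection under a unit load at 2: L³/(3EI) = 431.7/EI.
The prop prevents deflection at 2: R_2 = δ_0/δ_{22} = 36916/431.7 = 85.52 kN.
Moment equilibrium about 1: M_1 = Σ(load moments about 1) − R_2·L = 1104 − 85.52×10.9 = 172.2 kN·m.

M_1 = 172.2 kN·m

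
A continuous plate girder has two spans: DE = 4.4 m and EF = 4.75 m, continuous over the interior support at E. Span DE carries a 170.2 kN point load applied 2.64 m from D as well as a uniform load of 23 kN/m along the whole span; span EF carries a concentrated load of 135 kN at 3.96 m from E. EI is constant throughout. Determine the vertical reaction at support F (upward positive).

R_F = 86.69 kN

Take M_E as the redundant. Released structure: two simple spans DE and EF with a hinge at E.
End slopes at the hinge E, treating each span as simply supported:
  span DE: point load 170.2 at a = 2.64: Pab(L + a)/(6LEI) = 210.9/EI
  span DE: UDL 23: wL³/(24EI) = 81.63/EI
  span EF: point load 135 at a = 3.96: Pab(L + b)/(6LEI) = 82.1/EI
  relative rotation θ_0 = (292.5 + 82.1)/EI = 374.6/EI
A unit hogging moment at E produces rotation L₁/(3EI) + L₂/(3EI) = 3.05/EI.
Slope continuity at E: θ_0 = M_E·3.05/EI, so M_E = 374.6/3.05 = 122.8 kN·m (hogging).
Span EF, ΣM about F: R_E^{EF}·4.75 = 106.7 + 122.8, so R_E^{EF} = 48.31 kN and R_F = 135 − 48.31 = 86.69 kN.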